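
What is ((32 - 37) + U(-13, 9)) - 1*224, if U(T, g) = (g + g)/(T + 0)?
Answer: -2995/13 ≈ -230.38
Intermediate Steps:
U(T, g) = 2*g/T (U(T, g) = (2*g)/T = 2*g/T)
((32 - 37) + U(-13, 9)) - 1*224 = ((32 - 37) + 2*9/(-13)) - 1*224 = (-5 + 2*9*(-1/13)) - 224 = (-5 - 18/13) - 224 = -83/13 - 224 = -2995/13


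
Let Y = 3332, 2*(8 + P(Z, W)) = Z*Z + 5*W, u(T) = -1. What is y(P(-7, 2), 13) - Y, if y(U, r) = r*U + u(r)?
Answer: -6107/2 ≈ -3053.5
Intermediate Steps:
P(Z, W) = -8 + Z²/2 + 5*W/2 (P(Z, W) = -8 + (Z*Z + 5*W)/2 = -8 + (Z² + 5*W)/2 = -8 + (Z²/2 + 5*W/2) = -8 + Z²/2 + 5*W/2)
y(U, r) = -1 + U*r (y(U, r) = r*U - 1 = U*r - 1 = -1 + U*r)
y(P(-7, 2), 13) - Y = (-1 + (-8 + (½)*(-7)² + (5/2)*2)*13) - 1*3332 = (-1 + (-8 + (½)*49 + 5)*13) - 3332 = (-1 + (-8 + 49/2 + 5)*13) - 3332 = (-1 + (43/2)*13) - 3332 = (-1 + 559/2) - 3332 = 557/2 - 3332 = -6107/2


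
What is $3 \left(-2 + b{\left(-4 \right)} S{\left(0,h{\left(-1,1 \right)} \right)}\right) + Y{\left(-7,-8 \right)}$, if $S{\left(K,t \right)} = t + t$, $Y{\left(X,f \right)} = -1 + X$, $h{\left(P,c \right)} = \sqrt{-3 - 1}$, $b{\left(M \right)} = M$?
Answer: $-14 - 48 i \approx -14.0 - 48.0 i$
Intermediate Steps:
$h{\left(P,c \right)} = 2 i$ ($h{\left(P,c \right)} = \sqrt{-4} = 2 i$)
$S{\left(K,t \right)} = 2 t$
$3 \left(-2 + b{\left(-4 \right)} S{\left(0,h{\left(-1,1 \right)} \right)}\right) + Y{\left(-7,-8 \right)} = 3 \left(-2 - 4 \cdot 2 \cdot 2 i\right) - 8 = 3 \left(-2 - 4 \cdot 4 i\right) - 8 = 3 \left(-2 - 16 i\right) - 8 = \left(-6 - 48 i\right) - 8 = -14 - 48 i$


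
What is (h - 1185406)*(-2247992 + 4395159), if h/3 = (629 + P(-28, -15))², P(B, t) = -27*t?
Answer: 4341704798354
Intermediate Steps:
h = 3207468 (h = 3*(629 - 27*(-15))² = 3*(629 + 405)² = 3*1034² = 3*1069156 = 3207468)
(h - 1185406)*(-2247992 + 4395159) = (3207468 - 1185406)*(-2247992 + 4395159) = 2022062*2147167 = 4341704798354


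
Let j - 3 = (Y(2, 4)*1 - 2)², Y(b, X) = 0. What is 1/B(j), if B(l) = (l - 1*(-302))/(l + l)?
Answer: 14/309 ≈ 0.045307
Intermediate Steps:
j = 7 (j = 3 + (0*1 - 2)² = 3 + (0 - 2)² = 3 + (-2)² = 3 + 4 = 7)
B(l) = (302 + l)/(2*l) (B(l) = (l + 302)/((2*l)) = (302 + l)*(1/(2*l)) = (302 + l)/(2*l))
1/B(j) = 1/((½)*(302 + 7)/7) = 1/((½)*(⅐)*309) = 1/(309/14) = 14/309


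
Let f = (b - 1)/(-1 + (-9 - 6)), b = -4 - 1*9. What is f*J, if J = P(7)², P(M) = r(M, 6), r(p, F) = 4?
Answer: 14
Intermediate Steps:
b = -13 (b = -4 - 9 = -13)
P(M) = 4
J = 16 (J = 4² = 16)
f = 7/8 (f = (-13 - 1)/(-1 + (-9 - 6)) = -14/(-1 - 15) = -14/(-16) = -14*(-1/16) = 7/8 ≈ 0.87500)
f*J = (7/8)*16 = 14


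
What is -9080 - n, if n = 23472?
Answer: -32552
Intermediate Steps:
-9080 - n = -9080 - 1*23472 = -9080 - 23472 = -32552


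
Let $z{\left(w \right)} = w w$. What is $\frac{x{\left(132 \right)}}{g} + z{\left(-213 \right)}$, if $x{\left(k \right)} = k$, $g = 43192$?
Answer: $\frac{489894495}{10798} \approx 45369.0$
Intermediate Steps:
$z{\left(w \right)} = w^{2}$
$\frac{x{\left(132 \right)}}{g} + z{\left(-213 \right)} = \frac{132}{43192} + \left(-213\right)^{2} = 132 \cdot \frac{1}{43192} + 45369 = \frac{33}{10798} + 45369 = \frac{489894495}{10798}$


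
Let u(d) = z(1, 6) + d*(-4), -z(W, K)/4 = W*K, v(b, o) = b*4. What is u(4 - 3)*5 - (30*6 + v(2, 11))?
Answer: -328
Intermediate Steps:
v(b, o) = 4*b
z(W, K) = -4*K*W (z(W, K) = -4*W*K = -4*K*W)
u(d) = -24 - 4*d (u(d) = -4*6*1 + d*(-4) = -24 - 4*d)
u(4 - 3)*5 - (30*6 + v(2, 11)) = (-24 - 4*(4 - 3))*5 - (30*6 + 4*2) = (-24 - 4*1)*5 - (180 + 8) = (-24 - 4)*5 - 1*188 = -28*5 - 188 = -140 - 188 = -328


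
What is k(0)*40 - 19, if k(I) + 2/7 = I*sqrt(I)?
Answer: -213/7 ≈ -30.429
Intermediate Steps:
k(I) = -2/7 + I**(3/2) (k(I) = -2/7 + I*sqrt(I) = -2/7 + I**(3/2))
k(0)*40 - 19 = (-2/7 + 0**(3/2))*40 - 19 = (-2/7 + 0)*40 - 19 = -2/7*40 - 19 = -80/7 - 19 = -213/7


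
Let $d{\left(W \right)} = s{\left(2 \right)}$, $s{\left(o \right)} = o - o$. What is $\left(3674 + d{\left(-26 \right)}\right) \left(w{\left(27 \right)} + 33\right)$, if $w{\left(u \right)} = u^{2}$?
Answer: $2799588$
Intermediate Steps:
$s{\left(o \right)} = 0$
$d{\left(W \right)} = 0$
$\left(3674 + d{\left(-26 \right)}\right) \left(w{\left(27 \right)} + 33\right) = \left(3674 + 0\right) \left(27^{2} + 33\right) = 3674 \left(729 + 33\right) = 3674 \cdot 762 = 2799588$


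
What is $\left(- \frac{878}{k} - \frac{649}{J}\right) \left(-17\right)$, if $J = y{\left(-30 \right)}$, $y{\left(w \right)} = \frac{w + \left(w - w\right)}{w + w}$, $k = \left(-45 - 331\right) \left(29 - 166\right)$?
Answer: $\frac{568339359}{25756} \approx 22066.0$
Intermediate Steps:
$k = 51512$ ($k = \left(-376\right) \left(-137\right) = 51512$)
$y{\left(w \right)} = \frac{1}{2}$ ($y{\left(w \right)} = \frac{w + 0}{2 w} = w \frac{1}{2 w} = \frac{1}{2}$)
$J = \frac{1}{2} \approx 0.5$
$\left(- \frac{878}{k} - \frac{649}{J}\right) \left(-17\right) = \left(- \frac{878}{51512} - 649 \frac{1}{\frac{1}{2}}\right) \left(-17\right) = \left(\left(-878\right) \frac{1}{51512} - 1298\right) \left(-17\right) = \left(- \frac{439}{25756} - 1298\right) \left(-17\right) = \left(- \frac{33431727}{25756}\right) \left(-17\right) = \frac{568339359}{25756}$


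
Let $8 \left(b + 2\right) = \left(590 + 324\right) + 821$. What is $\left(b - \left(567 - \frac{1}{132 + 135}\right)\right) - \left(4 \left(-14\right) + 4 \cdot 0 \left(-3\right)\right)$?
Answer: $- \frac{632515}{2136} \approx -296.12$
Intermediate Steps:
$b = \frac{1719}{8}$ ($b = -2 + \frac{\left(590 + 324\right) + 821}{8} = -2 + \frac{914 + 821}{8} = -2 + \frac{1}{8} \cdot 1735 = -2 + \frac{1735}{8} = \frac{1719}{8} \approx 214.88$)
$\left(b - \left(567 - \frac{1}{132 + 135}\right)\right) - \left(4 \left(-14\right) + 4 \cdot 0 \left(-3\right)\right) = \left(\frac{1719}{8} - \left(567 - \frac{1}{132 + 135}\right)\right) - \left(4 \left(-14\right) + 4 \cdot 0 \left(-3\right)\right) = \left(\frac{1719}{8} - \left(567 - \frac{1}{267}\right)\right) - \left(-56 + 0 \left(-3\right)\right) = \left(\frac{1719}{8} + \left(-567 + \frac{1}{267}\right)\right) - \left(-56 + 0\right) = \left(\frac{1719}{8} - \frac{151388}{267}\right) - -56 = - \frac{752131}{2136} + 56 = - \frac{632515}{2136}$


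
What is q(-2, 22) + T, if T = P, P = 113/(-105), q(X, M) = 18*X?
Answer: -3893/105 ≈ -37.076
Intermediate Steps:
P = -113/105 (P = 113*(-1/105) = -113/105 ≈ -1.0762)
T = -113/105 ≈ -1.0762
q(-2, 22) + T = 18*(-2) - 113/105 = -36 - 113/105 = -3893/105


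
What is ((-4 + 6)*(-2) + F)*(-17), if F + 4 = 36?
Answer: -476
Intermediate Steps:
F = 32 (F = -4 + 36 = 32)
((-4 + 6)*(-2) + F)*(-17) = ((-4 + 6)*(-2) + 32)*(-17) = (2*(-2) + 32)*(-17) = (-4 + 32)*(-17) = 28*(-17) = -476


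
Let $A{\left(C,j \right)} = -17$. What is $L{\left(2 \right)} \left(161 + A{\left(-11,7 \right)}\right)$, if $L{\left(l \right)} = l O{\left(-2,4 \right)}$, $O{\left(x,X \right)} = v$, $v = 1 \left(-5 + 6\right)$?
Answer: $288$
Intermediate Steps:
$v = 1$ ($v = 1 \cdot 1 = 1$)
$O{\left(x,X \right)} = 1$
$L{\left(l \right)} = l$ ($L{\left(l \right)} = l 1 = l$)
$L{\left(2 \right)} \left(161 + A{\left(-11,7 \right)}\right) = 2 \left(161 - 17\right) = 2 \cdot 144 = 288$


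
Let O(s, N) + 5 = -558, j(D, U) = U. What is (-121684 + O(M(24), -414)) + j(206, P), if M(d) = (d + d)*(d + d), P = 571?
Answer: -121676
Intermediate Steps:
M(d) = 4*d² (M(d) = (2*d)*(2*d) = 4*d²)
O(s, N) = -563 (O(s, N) = -5 - 558 = -563)
(-121684 + O(M(24), -414)) + j(206, P) = (-121684 - 563) + 571 = -122247 + 571 = -121676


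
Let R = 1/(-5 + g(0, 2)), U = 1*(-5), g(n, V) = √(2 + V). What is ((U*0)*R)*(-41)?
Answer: 0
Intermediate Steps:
U = -5
R = -⅓ (R = 1/(-5 + √(2 + 2)) = 1/(-5 + √4) = 1/(-5 + 2) = 1/(-3) = -⅓ ≈ -0.33333)
((U*0)*R)*(-41) = (-5*0*(-⅓))*(-41) = (0*(-⅓))*(-41) = 0*(-41) = 0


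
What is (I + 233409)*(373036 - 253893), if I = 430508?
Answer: 79101063131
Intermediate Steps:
(I + 233409)*(373036 - 253893) = (430508 + 233409)*(373036 - 253893) = 663917*119143 = 79101063131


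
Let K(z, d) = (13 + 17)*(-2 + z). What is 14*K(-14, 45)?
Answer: -6720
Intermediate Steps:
K(z, d) = -60 + 30*z (K(z, d) = 30*(-2 + z) = -60 + 30*z)
14*K(-14, 45) = 14*(-60 + 30*(-14)) = 14*(-60 - 420) = 14*(-480) = -6720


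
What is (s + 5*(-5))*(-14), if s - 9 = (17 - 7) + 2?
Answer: 56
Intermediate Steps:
s = 21 (s = 9 + ((17 - 7) + 2) = 9 + (10 + 2) = 9 + 12 = 21)
(s + 5*(-5))*(-14) = (21 + 5*(-5))*(-14) = (21 - 25)*(-14) = -4*(-14) = 56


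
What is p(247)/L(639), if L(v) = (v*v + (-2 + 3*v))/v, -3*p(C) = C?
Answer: -52611/410236 ≈ -0.12825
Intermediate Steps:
p(C) = -C/3
L(v) = (-2 + v² + 3*v)/v (L(v) = (v² + (-2 + 3*v))/v = (-2 + v² + 3*v)/v)
p(247)/L(639) = (-⅓*247)/(3 + 639 - 2/639) = -247/(3*(3 + 639 - 2*1/639)) = -247/(3*(3 + 639 - 2/639)) = -247/(3*410236/639) = -247/3*639/410236 = -52611/410236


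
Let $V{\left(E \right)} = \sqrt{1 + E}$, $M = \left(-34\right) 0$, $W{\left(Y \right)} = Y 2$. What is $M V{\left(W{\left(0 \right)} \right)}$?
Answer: $0$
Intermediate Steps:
$W{\left(Y \right)} = 2 Y$
$M = 0$
$M V{\left(W{\left(0 \right)} \right)} = 0 \sqrt{1 + 2 \cdot 0} = 0 \sqrt{1 + 0} = 0 \sqrt{1} = 0 \cdot 1 = 0$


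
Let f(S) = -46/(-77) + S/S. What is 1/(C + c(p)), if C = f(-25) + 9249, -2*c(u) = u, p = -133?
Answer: 154/1434833 ≈ 0.00010733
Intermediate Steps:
f(S) = 123/77 (f(S) = -46*(-1/77) + 1 = 46/77 + 1 = 123/77)
c(u) = -u/2
C = 712296/77 (C = 123/77 + 9249 = 712296/77 ≈ 9250.6)
1/(C + c(p)) = 1/(712296/77 - ½*(-133)) = 1/(712296/77 + 133/2) = 1/(1434833/154) = 154/1434833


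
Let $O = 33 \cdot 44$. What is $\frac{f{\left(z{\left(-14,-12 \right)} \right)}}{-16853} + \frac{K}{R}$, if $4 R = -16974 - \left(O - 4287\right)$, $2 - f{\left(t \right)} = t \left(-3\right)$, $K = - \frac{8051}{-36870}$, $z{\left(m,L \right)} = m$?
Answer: $\frac{10154731594}{4392775992645} \approx 0.0023117$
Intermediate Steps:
$O = 1452$
$K = \frac{8051}{36870}$ ($K = \left(-8051\right) \left(- \frac{1}{36870}\right) = \frac{8051}{36870} \approx 0.21836$)
$f{\left(t \right)} = 2 + 3 t$ ($f{\left(t \right)} = 2 - t \left(-3\right) = 2 - - 3 t = 2 + 3 t$)
$R = - \frac{14139}{4}$ ($R = \frac{-16974 - \left(1452 - 4287\right)}{4} = \frac{-16974 - -2835}{4} = \frac{-16974 + 2835}{4} = \frac{1}{4} \left(-14139\right) = - \frac{14139}{4} \approx -3534.8$)
$\frac{f{\left(z{\left(-14,-12 \right)} \right)}}{-16853} + \frac{K}{R} = \frac{2 + 3 \left(-14\right)}{-16853} + \frac{8051}{36870 \left(- \frac{14139}{4}\right)} = \left(2 - 42\right) \left(- \frac{1}{16853}\right) + \frac{8051}{36870} \left(- \frac{4}{14139}\right) = \left(-40\right) \left(- \frac{1}{16853}\right) - \frac{16102}{260652465} = \frac{40}{16853} - \frac{16102}{260652465} = \frac{10154731594}{4392775992645}$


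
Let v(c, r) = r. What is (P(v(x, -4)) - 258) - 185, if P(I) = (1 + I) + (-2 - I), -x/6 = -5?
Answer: -444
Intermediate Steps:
x = 30 (x = -6*(-5) = 30)
P(I) = -1
(P(v(x, -4)) - 258) - 185 = (-1 - 258) - 185 = -259 - 185 = -444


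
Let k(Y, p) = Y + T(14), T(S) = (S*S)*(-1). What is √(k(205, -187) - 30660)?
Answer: I*√30651 ≈ 175.07*I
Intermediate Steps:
T(S) = -S² (T(S) = S²*(-1) = -S²)
k(Y, p) = -196 + Y (k(Y, p) = Y - 1*14² = Y - 1*196 = Y - 196 = -196 + Y)
√(k(205, -187) - 30660) = √((-196 + 205) - 30660) = √(9 - 30660) = √(-30651) = I*√30651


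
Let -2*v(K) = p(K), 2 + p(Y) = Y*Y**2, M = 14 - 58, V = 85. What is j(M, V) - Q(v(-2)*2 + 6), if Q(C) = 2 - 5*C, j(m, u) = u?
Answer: 163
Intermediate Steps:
M = -44
p(Y) = -2 + Y**3 (p(Y) = -2 + Y*Y**2 = -2 + Y**3)
v(K) = 1 - K**3/2 (v(K) = -(-2 + K**3)/2 = 1 - K**3/2)
j(M, V) - Q(v(-2)*2 + 6) = 85 - (2 - 5*((1 - 1/2*(-2)**3)*2 + 6)) = 85 - (2 - 5*((1 - 1/2*(-8))*2 + 6)) = 85 - (2 - 5*((1 + 4)*2 + 6)) = 85 - (2 - 5*(5*2 + 6)) = 85 - (2 - 5*(10 + 6)) = 85 - (2 - 5*16) = 85 - (2 - 80) = 85 - 1*(-78) = 85 + 78 = 163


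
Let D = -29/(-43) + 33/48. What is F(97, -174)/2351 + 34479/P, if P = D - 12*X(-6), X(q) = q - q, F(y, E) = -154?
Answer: 55769224454/2202887 ≈ 25316.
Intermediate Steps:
D = 937/688 (D = -29*(-1/43) + 33*(1/48) = 29/43 + 11/16 = 937/688 ≈ 1.3619)
X(q) = 0
P = 937/688 (P = 937/688 - 12*0 = 937/688 + 0 = 937/688 ≈ 1.3619)
F(97, -174)/2351 + 34479/P = -154/2351 + 34479/(937/688) = -154*1/2351 + 34479*(688/937) = -154/2351 + 23721552/937 = 55769224454/2202887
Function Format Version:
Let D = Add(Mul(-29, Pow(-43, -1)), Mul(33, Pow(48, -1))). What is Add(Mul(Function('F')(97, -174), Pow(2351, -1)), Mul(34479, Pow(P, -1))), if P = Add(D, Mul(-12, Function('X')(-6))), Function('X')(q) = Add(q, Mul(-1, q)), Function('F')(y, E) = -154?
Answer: Rational(55769224454, 2202887) ≈ 25316.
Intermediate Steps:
D = Rational(937, 688) (D = Add(Mul(-29, Rational(-1, 43)), Mul(33, Rational(1, 48))) = Add(Rational(29, 43), Rational(11, 16)) = Rational(937, 688) ≈ 1.3619)
Function('X')(q) = 0
P = Rational(937, 688) (P = Add(Rational(937, 688), Mul(-12, 0)) = Add(Rational(937, 688), 0) = Rational(937, 688) ≈ 1.3619)
Add(Mul(Function('F')(97, -174), Pow(2351, -1)), Mul(34479, Pow(P, -1))) = Add(Mul(-154, Pow(2351, -1)), Mul(34479, Pow(Rational(937, 688), -1))) = Add(Mul(-154, Rational(1, 2351)), Mul(34479, Rational(688, 937))) = Add(Rational(-154, 2351), Rational(23721552, 937)) = Rational(55769224454, 2202887)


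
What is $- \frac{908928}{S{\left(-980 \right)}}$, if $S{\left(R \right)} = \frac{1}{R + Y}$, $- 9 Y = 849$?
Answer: $976491648$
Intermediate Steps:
$Y = - \frac{283}{3}$ ($Y = \left(- \frac{1}{9}\right) 849 = - \frac{283}{3} \approx -94.333$)
$S{\left(R \right)} = \frac{1}{- \frac{283}{3} + R}$ ($S{\left(R \right)} = \frac{1}{R - \frac{283}{3}} = \frac{1}{- \frac{283}{3} + R}$)
$- \frac{908928}{S{\left(-980 \right)}} = - \frac{908928}{3 \frac{1}{-283 + 3 \left(-980\right)}} = - \frac{908928}{3 \frac{1}{-283 - 2940}} = - \frac{908928}{3 \frac{1}{-3223}} = - \frac{908928}{3 \left(- \frac{1}{3223}\right)} = - \frac{908928}{- \frac{3}{3223}} = \left(-908928\right) \left(- \frac{3223}{3}\right) = 976491648$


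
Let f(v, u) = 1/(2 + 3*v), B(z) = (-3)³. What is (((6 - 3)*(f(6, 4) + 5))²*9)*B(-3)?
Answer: -22309587/400 ≈ -55774.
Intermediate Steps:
B(z) = -27
(((6 - 3)*(f(6, 4) + 5))²*9)*B(-3) = (((6 - 3)*(1/(2 + 3*6) + 5))²*9)*(-27) = ((3*(1/(2 + 18) + 5))²*9)*(-27) = ((3*(1/20 + 5))²*9)*(-27) = ((3*(101/20))²*9)*(-27) = ((303/20)²*9)*(-27) = ((91809/400)*9)*(-27) = (826281/400)*(-27) = -22309587/400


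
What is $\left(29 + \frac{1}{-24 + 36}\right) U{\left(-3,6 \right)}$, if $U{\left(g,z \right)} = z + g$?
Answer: $\frac{349}{4} \approx 87.25$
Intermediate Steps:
$U{\left(g,z \right)} = g + z$
$\left(29 + \frac{1}{-24 + 36}\right) U{\left(-3,6 \right)} = \left(29 + \frac{1}{-24 + 36}\right) \left(-3 + 6\right) = \left(29 + \frac{1}{12}\right) 3 = \frac{349}{12} \cdot 3 = \frac{349}{4}$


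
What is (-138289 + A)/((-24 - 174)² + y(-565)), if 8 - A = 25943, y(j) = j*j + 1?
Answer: -82112/179215 ≈ -0.45818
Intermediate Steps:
y(j) = 1 + j² (y(j) = j² + 1 = 1 + j²)
A = -25935 (A = 8 - 1*25943 = 8 - 25943 = -25935)
(-138289 + A)/((-24 - 174)² + y(-565)) = (-138289 - 25935)/((-24 - 174)² + (1 + (-565)²)) = -164224/((-198)² + (1 + 319225)) = -164224/(39204 + 319226) = -164224/358430 = -164224*1/358430 = -82112/179215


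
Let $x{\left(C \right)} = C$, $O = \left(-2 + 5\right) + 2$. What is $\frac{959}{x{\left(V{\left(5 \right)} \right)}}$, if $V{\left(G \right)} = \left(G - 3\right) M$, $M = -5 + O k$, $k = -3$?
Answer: $- \frac{959}{40} \approx -23.975$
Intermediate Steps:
$O = 5$ ($O = 3 + 2 = 5$)
$M = -20$ ($M = -5 + 5 \left(-3\right) = -5 - 15 = -20$)
$V{\left(G \right)} = 60 - 20 G$ ($V{\left(G \right)} = \left(G - 3\right) \left(-20\right) = \left(-3 + G\right) \left(-20\right) = 60 - 20 G$)
$\frac{959}{x{\left(V{\left(5 \right)} \right)}} = \frac{959}{60 - 100} = \frac{959}{-40} = 959 \left(- \frac{1}{40}\right) = - \frac{959}{40}$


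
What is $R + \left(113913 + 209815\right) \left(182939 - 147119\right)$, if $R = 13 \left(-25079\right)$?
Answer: $11595610933$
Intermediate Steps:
$R = -326027$
$R + \left(113913 + 209815\right) \left(182939 - 147119\right) = -326027 + \left(113913 + 209815\right) \left(182939 - 147119\right) = -326027 + 323728 \cdot 35820 = -326027 + 11595936960 = 11595610933$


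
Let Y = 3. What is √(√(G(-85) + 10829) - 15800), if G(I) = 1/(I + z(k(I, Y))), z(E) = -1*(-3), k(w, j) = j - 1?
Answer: √(-106239200 + 82*√72814114)/82 ≈ 125.28*I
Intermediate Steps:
k(w, j) = -1 + j
z(E) = 3
G(I) = 1/(3 + I) (G(I) = 1/(I + 3) = 1/(3 + I))
√(√(G(-85) + 10829) - 15800) = √(√(1/(3 - 85) + 10829) - 15800) = √(√(1/(-82) + 10829) - 15800) = √(√(-1/82 + 10829) - 15800) = √(√(887977/82) - 15800) = √(√72814114/82 - 15800) = √(-15800 + √72814114/82)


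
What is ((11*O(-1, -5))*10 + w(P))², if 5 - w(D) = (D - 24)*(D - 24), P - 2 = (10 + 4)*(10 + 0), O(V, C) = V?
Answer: 196812841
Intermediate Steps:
P = 142 (P = 2 + (10 + 4)*(10 + 0) = 2 + 14*10 = 2 + 140 = 142)
w(D) = 5 - (-24 + D)² (w(D) = 5 - (D - 24)*(D - 24) = 5 - (-24 + D)*(-24 + D) = 5 - (-24 + D)²)
((11*O(-1, -5))*10 + w(P))² = ((11*(-1))*10 + (5 - (-24 + 142)²))² = (-11*10 + (5 - 1*118²))² = (-110 + (5 - 1*13924))² = (-110 + (5 - 13924))² = (-110 - 13919)² = (-14029)² = 196812841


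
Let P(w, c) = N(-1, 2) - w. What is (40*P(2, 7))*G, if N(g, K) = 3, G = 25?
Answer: 1000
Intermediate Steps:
P(w, c) = 3 - w
(40*P(2, 7))*G = (40*(3 - 1*2))*25 = (40*(3 - 2))*25 = (40*1)*25 = 40*25 = 1000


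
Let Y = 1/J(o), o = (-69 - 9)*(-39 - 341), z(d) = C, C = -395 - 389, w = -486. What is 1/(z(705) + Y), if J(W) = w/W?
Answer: -81/68444 ≈ -0.0011834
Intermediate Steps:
C = -784
z(d) = -784
o = 29640 (o = -78*(-380) = 29640)
J(W) = -486/W
Y = -4940/81 (Y = 1/(-486/29640) = 1/(-486*1/29640) = 1/(-81/4940) = -4940/81 ≈ -60.988)
1/(z(705) + Y) = 1/(-784 - 4940/81) = 1/(-68444/81) = -81/68444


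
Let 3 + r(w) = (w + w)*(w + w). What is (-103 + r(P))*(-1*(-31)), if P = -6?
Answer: 1178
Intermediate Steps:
r(w) = -3 + 4*w² (r(w) = -3 + (w + w)*(w + w) = -3 + (2*w)*(2*w) = -3 + 4*w²)
(-103 + r(P))*(-1*(-31)) = (-103 + (-3 + 4*(-6)²))*(-1*(-31)) = (-103 + (-3 + 4*36))*31 = (-103 + (-3 + 144))*31 = (-103 + 141)*31 = 38*31 = 1178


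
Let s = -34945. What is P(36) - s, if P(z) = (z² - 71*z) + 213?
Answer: 33898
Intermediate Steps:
P(z) = 213 + z² - 71*z
P(36) - s = (213 + 36² - 71*36) - 1*(-34945) = (213 + 1296 - 2556) + 34945 = -1047 + 34945 = 33898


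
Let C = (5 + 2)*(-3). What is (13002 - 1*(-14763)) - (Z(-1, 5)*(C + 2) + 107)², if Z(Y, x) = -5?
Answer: -13039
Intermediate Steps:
C = -21 (C = 7*(-3) = -21)
(13002 - 1*(-14763)) - (Z(-1, 5)*(C + 2) + 107)² = (13002 - 1*(-14763)) - (-5*(-21 + 2) + 107)² = (13002 + 14763) - (-5*(-19) + 107)² = 27765 - (95 + 107)² = 27765 - 1*202² = 27765 - 1*40804 = 27765 - 40804 = -13039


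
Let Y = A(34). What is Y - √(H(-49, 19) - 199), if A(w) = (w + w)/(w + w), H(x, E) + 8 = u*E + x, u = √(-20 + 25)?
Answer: 1 - √(-256 + 19*√5) ≈ 1.0 - 14.612*I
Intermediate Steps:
u = √5 ≈ 2.2361
H(x, E) = -8 + x + E*√5 (H(x, E) = -8 + (√5*E + x) = -8 + (E*√5 + x) = -8 + (x + E*√5) = -8 + x + E*√5)
A(w) = 1 (A(w) = (2*w)/((2*w)) = (2*w)*(1/(2*w)) = 1)
Y = 1
Y - √(H(-49, 19) - 199) = 1 - √((-8 - 49 + 19*√5) - 199) = 1 - √((-57 + 19*√5) - 199) = 1 - √(-256 + 19*√5)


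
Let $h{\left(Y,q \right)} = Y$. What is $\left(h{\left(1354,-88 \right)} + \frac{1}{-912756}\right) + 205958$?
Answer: $\frac{189225271871}{912756} \approx 2.0731 \cdot 10^{5}$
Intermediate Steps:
$\left(h{\left(1354,-88 \right)} + \frac{1}{-912756}\right) + 205958 = \left(1354 + \frac{1}{-912756}\right) + 205958 = \left(1354 - \frac{1}{912756}\right) + 205958 = \frac{1235871623}{912756} + 205958 = \frac{189225271871}{912756}$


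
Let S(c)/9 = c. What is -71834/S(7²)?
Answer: -1466/9 ≈ -162.89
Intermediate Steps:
S(c) = 9*c
-71834/S(7²) = -71834/(9*7²) = -71834/(9*49) = -71834/441 = -71834*1/441 = -1466/9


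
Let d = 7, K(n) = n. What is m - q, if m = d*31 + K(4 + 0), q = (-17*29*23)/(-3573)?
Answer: 778294/3573 ≈ 217.83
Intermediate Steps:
q = 11339/3573 (q = -493*23*(-1/3573) = -11339*(-1/3573) = 11339/3573 ≈ 3.1735)
m = 221 (m = 7*31 + (4 + 0) = 217 + 4 = 221)
m - q = 221 - 1*11339/3573 = 221 - 11339/3573 = 778294/3573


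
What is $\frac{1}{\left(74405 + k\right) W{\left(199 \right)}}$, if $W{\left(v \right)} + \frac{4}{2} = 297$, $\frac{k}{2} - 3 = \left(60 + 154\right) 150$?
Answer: $\frac{1}{40890245} \approx 2.4456 \cdot 10^{-8}$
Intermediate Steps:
$k = 64206$ ($k = 6 + 2 \left(60 + 154\right) 150 = 6 + 2 \cdot 214 \cdot 150 = 6 + 2 \cdot 32100 = 6 + 64200 = 64206$)
$W{\left(v \right)} = 295$ ($W{\left(v \right)} = -2 + 297 = 295$)
$\frac{1}{\left(74405 + k\right) W{\left(199 \right)}} = \frac{1}{\left(74405 + 64206\right) 295} = \frac{1}{138611} \cdot \frac{1}{295} = \frac{1}{40890245}$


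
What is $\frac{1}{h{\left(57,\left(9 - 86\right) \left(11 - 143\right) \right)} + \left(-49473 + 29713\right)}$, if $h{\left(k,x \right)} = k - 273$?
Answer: $- \frac{1}{19976} \approx -5.006 \cdot 10^{-5}$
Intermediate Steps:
$h{\left(k,x \right)} = -273 + k$
$\frac{1}{h{\left(57,\left(9 - 86\right) \left(11 - 143\right) \right)} + \left(-49473 + 29713\right)} = \frac{1}{\left(-273 + 57\right) + \left(-49473 + 29713\right)} = \frac{1}{-216 - 19760} = \frac{1}{-19976} = - \frac{1}{19976}$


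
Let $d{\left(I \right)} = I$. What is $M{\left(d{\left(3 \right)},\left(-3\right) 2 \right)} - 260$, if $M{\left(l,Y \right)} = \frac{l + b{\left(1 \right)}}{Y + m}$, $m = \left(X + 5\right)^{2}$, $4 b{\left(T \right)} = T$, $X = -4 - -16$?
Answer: $- \frac{294307}{1132} \approx -259.99$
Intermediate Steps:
$X = 12$ ($X = -4 + 16 = 12$)
$b{\left(T \right)} = \frac{T}{4}$
$m = 289$ ($m = \left(12 + 5\right)^{2} = 17^{2} = 289$)
$M{\left(l,Y \right)} = \frac{\frac{1}{4} + l}{289 + Y}$ ($M{\left(l,Y \right)} = \frac{l + \frac{1}{4} \cdot 1}{Y + 289} = \frac{l + \frac{1}{4}}{289 + Y} = \frac{\frac{1}{4} + l}{289 + Y}$)
$M{\left(d{\left(3 \right)},\left(-3\right) 2 \right)} - 260 = \frac{\frac{1}{4} + 3}{289 - 6} - 260 = \frac{1}{289 - 6} \cdot \frac{13}{4} - 260 = \frac{1}{283} \cdot \frac{13}{4} - 260 = \frac{13}{1132} - 260 = - \frac{294307}{1132}$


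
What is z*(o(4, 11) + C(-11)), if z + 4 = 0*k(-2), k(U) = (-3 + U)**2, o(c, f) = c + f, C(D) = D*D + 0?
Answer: -544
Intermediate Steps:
C(D) = D**2 (C(D) = D**2 + 0 = D**2)
z = -4 (z = -4 + 0*(-3 - 2)**2 = -4 + 0*(-5)**2 = -4 + 0*25 = -4 + 0 = -4)
z*(o(4, 11) + C(-11)) = -4*((4 + 11) + (-11)**2) = -4*(15 + 121) = -4*136 = -544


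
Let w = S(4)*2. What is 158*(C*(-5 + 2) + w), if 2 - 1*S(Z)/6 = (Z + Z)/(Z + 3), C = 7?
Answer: -11850/7 ≈ -1692.9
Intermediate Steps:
S(Z) = 12 - 12*Z/(3 + Z) (S(Z) = 12 - 6*(Z + Z)/(Z + 3) = 12 - 6*2*Z/(3 + Z) = 12 - 12*Z/(3 + Z))
w = 72/7 (w = (36/(3 + 4))*2 = (36/7)*2 = 72/7 ≈ 10.286)
158*(C*(-5 + 2) + w) = 158*(7*(-5 + 2) + 72/7) = 158*(7*(-3) + 72/7) = 158*(-21 + 72/7) = 158*(-75/7) = -11850/7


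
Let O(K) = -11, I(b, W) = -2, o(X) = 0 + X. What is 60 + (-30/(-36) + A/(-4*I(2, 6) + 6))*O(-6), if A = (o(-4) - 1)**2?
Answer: 655/21 ≈ 31.190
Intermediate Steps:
o(X) = X
A = 25 (A = (-4 - 1)**2 = (-5)**2 = 25)
60 + (-30/(-36) + A/(-4*I(2, 6) + 6))*O(-6) = 60 + (-30/(-36) + 25/(-4*(-2) + 6))*(-11) = 60 + (-30*(-1/36) + 25/(8 + 6))*(-11) = 60 + (5/6 + 25/14)*(-11) = 60 + (55/21)*(-11) = 60 - 605/21 = 655/21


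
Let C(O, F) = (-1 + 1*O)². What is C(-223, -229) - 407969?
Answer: -357793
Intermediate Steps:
C(O, F) = (-1 + O)²
C(-223, -229) - 407969 = (-1 - 223)² - 407969 = (-224)² - 407969 = 50176 - 407969 = -357793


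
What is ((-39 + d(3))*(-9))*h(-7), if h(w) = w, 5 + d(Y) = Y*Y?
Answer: -2205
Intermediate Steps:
d(Y) = -5 + Y² (d(Y) = -5 + Y*Y = -5 + Y²)
((-39 + d(3))*(-9))*h(-7) = ((-39 + (-5 + 3²))*(-9))*(-7) = ((-39 + (-5 + 9))*(-9))*(-7) = ((-39 + 4)*(-9))*(-7) = -35*(-9)*(-7) = 315*(-7) = -2205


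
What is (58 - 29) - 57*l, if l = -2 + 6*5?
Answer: -1567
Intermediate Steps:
l = 28 (l = -2 + 30 = 28)
(58 - 29) - 57*l = (58 - 29) - 57*28 = 29 - 1596 = -1567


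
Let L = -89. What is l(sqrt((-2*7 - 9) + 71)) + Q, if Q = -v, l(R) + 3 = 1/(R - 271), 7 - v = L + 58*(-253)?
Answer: -1084235060/73393 - 4*sqrt(3)/73393 ≈ -14773.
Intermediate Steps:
v = 14770 (v = 7 - (-89 + 58*(-253)) = 7 - (-89 - 14674) = 7 - 1*(-14763) = 7 + 14763 = 14770)
l(R) = -3 + 1/(-271 + R) (l(R) = -3 + 1/(R - 271) = -3 + 1/(-271 + R))
Q = -14770 (Q = -1*14770 = -14770)
l(sqrt((-2*7 - 9) + 71)) + Q = (814 - 3*sqrt((-2*7 - 9) + 71))/(-271 + sqrt((-2*7 - 9) + 71)) - 14770 = (814 - 3*sqrt((-14 - 9) + 71))/(-271 + sqrt((-14 - 9) + 71)) - 14770 = (814 - 3*sqrt(-23 + 71))/(-271 + sqrt(-23 + 71)) - 14770 = (814 - 12*sqrt(3))/(-271 + sqrt(48)) - 14770 = (814 - 12*sqrt(3))/(-271 + 4*sqrt(3)) - 14770 = -14770 + (814 - 12*sqrt(3))/(-271 + 4*sqrt(3))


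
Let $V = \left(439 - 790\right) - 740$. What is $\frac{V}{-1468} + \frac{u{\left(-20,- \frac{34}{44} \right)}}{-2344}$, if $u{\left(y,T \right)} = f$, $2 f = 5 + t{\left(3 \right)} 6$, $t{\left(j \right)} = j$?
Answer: $\frac{1270211}{1720496} \approx 0.73828$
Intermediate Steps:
$V = -1091$ ($V = -351 - 740 = -1091$)
$f = \frac{23}{2}$ ($f = \frac{5 + 3 \cdot 6}{2} = \frac{5 + 18}{2} = \frac{1}{2} \cdot 23 = \frac{23}{2} \approx 11.5$)
$u{\left(y,T \right)} = \frac{23}{2}$
$\frac{V}{-1468} + \frac{u{\left(-20,- \frac{34}{44} \right)}}{-2344} = - \frac{1091}{-1468} + \frac{23}{2 \left(-2344\right)} = \left(-1091\right) \left(- \frac{1}{1468}\right) + \frac{23}{2} \left(- \frac{1}{2344}\right) = \frac{1091}{1468} - \frac{23}{4688} = \frac{1270211}{1720496}$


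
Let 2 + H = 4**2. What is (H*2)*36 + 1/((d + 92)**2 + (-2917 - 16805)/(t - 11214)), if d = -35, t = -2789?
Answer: 2414716145/2395551 ≈ 1008.0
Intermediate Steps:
H = 14 (H = -2 + 4**2 = -2 + 16 = 14)
(H*2)*36 + 1/((d + 92)**2 + (-2917 - 16805)/(t - 11214)) = (14*2)*36 + 1/((-35 + 92)**2 + (-2917 - 16805)/(-2789 - 11214)) = 28*36 + 1/(57**2 - 19722/(-14003)) = 1008 + 1/(3249 - 19722*(-1/14003)) = 1008 + 1/(3249 + 1038/737) = 1008 + 1/(2395551/737) = 1008 + 737/2395551 = 2414716145/2395551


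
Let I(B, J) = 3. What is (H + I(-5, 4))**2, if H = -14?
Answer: 121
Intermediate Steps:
(H + I(-5, 4))**2 = (-14 + 3)**2 = (-11)**2 = 121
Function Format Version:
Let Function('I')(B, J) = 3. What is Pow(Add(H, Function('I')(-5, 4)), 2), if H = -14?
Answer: 121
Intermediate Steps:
Pow(Add(H, Function('I')(-5, 4)), 2) = Pow(Add(-14, 3), 2) = Pow(-11, 2) = 121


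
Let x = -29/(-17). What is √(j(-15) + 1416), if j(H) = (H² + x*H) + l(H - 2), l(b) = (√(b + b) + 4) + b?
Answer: √(463097 + 289*I*√34)/17 ≈ 40.03 + 0.072832*I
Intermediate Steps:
x = 29/17 (x = -29*(-1/17) = 29/17 ≈ 1.7059)
l(b) = 4 + b + √2*√b (l(b) = (√(2*b) + 4) + b = (√2*√b + 4) + b = (4 + √2*√b) + b = 4 + b + √2*√b)
j(H) = 2 + H² + 46*H/17 + √2*√(-2 + H) (j(H) = (H² + 29*H/17) + (4 + (H - 2) + √2*√(H - 2)) = (H² + 29*H/17) + (4 + (-2 + H) + √2*√(-2 + H)) = (H² + 29*H/17) + (2 + H + √2*√(-2 + H)) = 2 + H² + 46*H/17 + √2*√(-2 + H))
√(j(-15) + 1416) = √((2 + (-15)² + √(-4 + 2*(-15)) + (46/17)*(-15)) + 1416) = √((2 + 225 + √(-4 - 30) - 690/17) + 1416) = √((2 + 225 + √(-34) - 690/17) + 1416) = √((2 + 225 + I*√34 - 690/17) + 1416) = √((3169/17 + I*√34) + 1416) = √(27241/17 + I*√34)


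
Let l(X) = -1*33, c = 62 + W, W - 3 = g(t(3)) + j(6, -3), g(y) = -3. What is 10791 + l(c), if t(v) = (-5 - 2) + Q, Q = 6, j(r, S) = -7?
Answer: 10758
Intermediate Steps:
t(v) = -1 (t(v) = (-5 - 2) + 6 = -7 + 6 = -1)
W = -7 (W = 3 + (-3 - 7) = 3 - 10 = -7)
c = 55 (c = 62 - 7 = 55)
l(X) = -33
10791 + l(c) = 10791 - 33 = 10758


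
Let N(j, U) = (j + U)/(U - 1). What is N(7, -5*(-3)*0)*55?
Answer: -385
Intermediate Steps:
N(j, U) = (U + j)/(-1 + U)
N(7, -5*(-3)*0)*55 = ((-5*(-3)*0 + 7)/(-1 - 5*(-3)*0))*55 = ((15*0 + 7)/(-1 + 15*0))*55 = ((0 + 7)/(-1 + 0))*55 = (7/(-1))*55 = -1*7*55 = -7*55 = -385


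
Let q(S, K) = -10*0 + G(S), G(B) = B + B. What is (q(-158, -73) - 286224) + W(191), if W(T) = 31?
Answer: -286509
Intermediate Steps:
G(B) = 2*B
q(S, K) = 2*S (q(S, K) = -10*0 + 2*S = 0 + 2*S = 2*S)
(q(-158, -73) - 286224) + W(191) = (2*(-158) - 286224) + 31 = (-316 - 286224) + 31 = -286540 + 31 = -286509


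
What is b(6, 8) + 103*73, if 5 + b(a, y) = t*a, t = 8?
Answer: 7562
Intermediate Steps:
b(a, y) = -5 + 8*a
b(6, 8) + 103*73 = (-5 + 8*6) + 103*73 = (-5 + 48) + 7519 = 43 + 7519 = 7562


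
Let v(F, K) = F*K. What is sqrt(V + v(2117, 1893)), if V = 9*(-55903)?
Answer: sqrt(3504354) ≈ 1872.0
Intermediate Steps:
V = -503127
sqrt(V + v(2117, 1893)) = sqrt(-503127 + 2117*1893) = sqrt(-503127 + 4007481) = sqrt(3504354)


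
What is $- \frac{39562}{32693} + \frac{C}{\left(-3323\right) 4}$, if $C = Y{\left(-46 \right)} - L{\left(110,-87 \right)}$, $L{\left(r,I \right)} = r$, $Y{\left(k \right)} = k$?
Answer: $- \frac{130189499}{108638839} \approx -1.1984$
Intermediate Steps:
$C = -156$ ($C = -46 - 110 = -156$)
$- \frac{39562}{32693} + \frac{C}{\left(-3323\right) 4} = - \frac{39562}{32693} - \frac{156}{\left(-3323\right) 4} = \left(-39562\right) \frac{1}{32693} - \frac{156}{-13292} = - \frac{39562}{32693} - - \frac{39}{3323} = - \frac{39562}{32693} + \frac{39}{3323} = - \frac{130189499}{108638839}$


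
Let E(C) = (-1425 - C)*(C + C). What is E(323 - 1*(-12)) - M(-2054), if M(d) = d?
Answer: -1177146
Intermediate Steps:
E(C) = 2*C*(-1425 - C) (E(C) = (-1425 - C)*(2*C) = 2*C*(-1425 - C))
E(323 - 1*(-12)) - M(-2054) = -2*(323 - 1*(-12))*(1425 + (323 - 1*(-12))) - 1*(-2054) = -2*(323 + 12)*(1425 + (323 + 12)) + 2054 = -2*335*(1425 + 335) + 2054 = -2*335*1760 + 2054 = -1179200 + 2054 = -1177146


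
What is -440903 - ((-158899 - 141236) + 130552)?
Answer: -271320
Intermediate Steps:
-440903 - ((-158899 - 141236) + 130552) = -440903 - (-300135 + 130552) = -440903 - 1*(-169583) = -440903 + 169583 = -271320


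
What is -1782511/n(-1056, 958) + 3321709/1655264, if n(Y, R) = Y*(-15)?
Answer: -45279850271/409677840 ≈ -110.53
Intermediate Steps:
n(Y, R) = -15*Y
-1782511/n(-1056, 958) + 3321709/1655264 = -1782511/((-15*(-1056))) + 3321709/1655264 = -1782511/15840 + 3321709*(1/1655264) = -1782511*1/15840 + 3321709/1655264 = -1782511/15840 + 3321709/1655264 = -45279850271/409677840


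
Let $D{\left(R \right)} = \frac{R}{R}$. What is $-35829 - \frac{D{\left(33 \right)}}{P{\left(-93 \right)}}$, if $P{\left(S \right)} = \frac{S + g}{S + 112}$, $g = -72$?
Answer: $- \frac{5911766}{165} \approx -35829.0$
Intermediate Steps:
$D{\left(R \right)} = 1$
$P{\left(S \right)} = \frac{-72 + S}{112 + S}$ ($P{\left(S \right)} = \frac{S - 72}{S + 112} = \frac{-72 + S}{112 + S}$)
$-35829 - \frac{D{\left(33 \right)}}{P{\left(-93 \right)}} = -35829 - 1 \frac{1}{\frac{1}{112 - 93} \left(-72 - 93\right)} = -35829 - 1 \frac{1}{\frac{1}{19} \left(-165\right)} = -35829 - 1 \frac{1}{- \frac{165}{19}} = -35829 - 1 \left(- \frac{19}{165}\right) = -35829 - - \frac{19}{165} = -35829 + \frac{19}{165} = - \frac{5911766}{165}$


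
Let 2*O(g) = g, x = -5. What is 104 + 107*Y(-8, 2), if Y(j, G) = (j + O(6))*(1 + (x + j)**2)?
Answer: -90846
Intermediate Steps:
O(g) = g/2
Y(j, G) = (1 + (-5 + j)**2)*(3 + j) (Y(j, G) = (j + (1/2)*6)*(1 + (-5 + j)**2) = (j + 3)*(1 + (-5 + j)**2) = (3 + j)*(1 + (-5 + j)**2) = (1 + (-5 + j)**2)*(3 + j))
104 + 107*Y(-8, 2) = 104 + 107*(78 + (-8)**3 - 7*(-8)**2 - 4*(-8)) = 104 + 107*(78 - 512 - 7*64 + 32) = 104 + 107*(78 - 512 - 448 + 32) = 104 + 107*(-850) = 104 - 90950 = -90846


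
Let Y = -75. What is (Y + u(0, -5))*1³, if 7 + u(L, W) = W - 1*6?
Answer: -93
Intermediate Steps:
u(L, W) = -13 + W (u(L, W) = -7 + (W - 1*6) = -7 + (W - 6) = -7 + (-6 + W) = -13 + W)
(Y + u(0, -5))*1³ = (-75 + (-13 - 5))*1³ = (-75 - 18)*1 = -93*1 = -93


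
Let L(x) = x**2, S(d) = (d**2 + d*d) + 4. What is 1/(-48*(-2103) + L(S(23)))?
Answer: 1/1228788 ≈ 8.1381e-7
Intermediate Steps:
S(d) = 4 + 2*d**2 (S(d) = (d**2 + d**2) + 4 = 2*d**2 + 4 = 4 + 2*d**2)
1/(-48*(-2103) + L(S(23))) = 1/(-48*(-2103) + (4 + 2*23**2)**2) = 1/(100944 + (4 + 2*529)**2) = 1/(100944 + (4 + 1058)**2) = 1/(100944 + 1062**2) = 1/(100944 + 1127844) = 1/1228788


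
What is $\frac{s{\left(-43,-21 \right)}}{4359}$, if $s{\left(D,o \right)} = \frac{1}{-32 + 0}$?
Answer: $- \frac{1}{139488} \approx -7.1691 \cdot 10^{-6}$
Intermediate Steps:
$s{\left(D,o \right)} = - \frac{1}{32}$ ($s{\left(D,o \right)} = \frac{1}{-32} = - \frac{1}{32}$)
$\frac{s{\left(-43,-21 \right)}}{4359} = - \frac{1}{32 \cdot 4359} = \left(- \frac{1}{32}\right) \frac{1}{4359} = - \frac{1}{139488}$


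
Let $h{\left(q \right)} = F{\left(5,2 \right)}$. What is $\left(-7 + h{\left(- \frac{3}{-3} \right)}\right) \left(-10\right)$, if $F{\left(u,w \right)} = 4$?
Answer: $30$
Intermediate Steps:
$h{\left(q \right)} = 4$
$\left(-7 + h{\left(- \frac{3}{-3} \right)}\right) \left(-10\right) = \left(-7 + 4\right) \left(-10\right) = \left(-3\right) \left(-10\right) = 30$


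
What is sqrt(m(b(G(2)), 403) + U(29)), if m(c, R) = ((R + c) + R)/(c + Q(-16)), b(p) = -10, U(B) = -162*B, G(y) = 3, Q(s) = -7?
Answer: I*sqrt(1371254)/17 ≈ 68.883*I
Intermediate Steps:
m(c, R) = (c + 2*R)/(-7 + c) (m(c, R) = ((R + c) + R)/(c - 7) = (c + 2*R)/(-7 + c))
sqrt(m(b(G(2)), 403) + U(29)) = sqrt((-10 + 2*403)/(-7 - 10) - 162*29) = sqrt((-10 + 806)/(-17) - 4698) = sqrt(-1/17*796 - 4698) = sqrt(-796/17 - 4698) = sqrt(-80662/17) = I*sqrt(1371254)/17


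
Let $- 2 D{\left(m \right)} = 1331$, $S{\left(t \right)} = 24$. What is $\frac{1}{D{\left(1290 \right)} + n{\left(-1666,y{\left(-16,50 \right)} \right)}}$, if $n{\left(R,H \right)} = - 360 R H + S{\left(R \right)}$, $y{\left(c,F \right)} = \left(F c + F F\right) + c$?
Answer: $\frac{2}{2019990397} \approx 9.901 \cdot 10^{-10}$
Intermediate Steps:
$y{\left(c,F \right)} = c + F^{2} + F c$ ($y{\left(c,F \right)} = \left(F c + F^{2}\right) + c = \left(F^{2} + F c\right) + c = c + F^{2} + F c$)
$D{\left(m \right)} = - \frac{1331}{2}$ ($D{\left(m \right)} = \left(- \frac{1}{2}\right) 1331 = - \frac{1331}{2}$)
$n{\left(R,H \right)} = 24 - 360 H R$ ($n{\left(R,H \right)} = - 360 R H + 24 = - 360 H R + 24 = 24 - 360 H R$)
$\frac{1}{D{\left(1290 \right)} + n{\left(-1666,y{\left(-16,50 \right)} \right)}} = \frac{1}{- \frac{1331}{2} - \left(-24 + 360 \left(-16 + 50^{2} + 50 \left(-16\right)\right) \left(-1666\right)\right)} = \frac{1}{- \frac{1331}{2} - \left(-24 + 360 \left(-16 + 2500 - 800\right) \left(-1666\right)\right)} = \frac{1}{- \frac{1331}{2} - \left(-24 + 606240 \left(-1666\right)\right)} = \frac{1}{- \frac{1331}{2} + \left(24 + 1009995840\right)} = \frac{1}{- \frac{1331}{2} + 1009995864} = \frac{1}{\frac{2019990397}{2}} = \frac{2}{2019990397}$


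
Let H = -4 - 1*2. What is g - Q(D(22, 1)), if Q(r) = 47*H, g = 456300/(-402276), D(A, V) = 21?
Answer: 9415461/33523 ≈ 280.87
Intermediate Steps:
H = -6 (H = -4 - 2 = -6)
g = -38025/33523 (g = 456300*(-1/402276) = -38025/33523 ≈ -1.1343)
Q(r) = -282 (Q(r) = 47*(-6) = -282)
g - Q(D(22, 1)) = -38025/33523 - 1*(-282) = -38025/33523 + 282 = 9415461/33523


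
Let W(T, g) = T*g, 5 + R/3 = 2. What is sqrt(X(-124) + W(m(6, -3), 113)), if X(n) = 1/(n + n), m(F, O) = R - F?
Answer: I*sqrt(26062382)/124 ≈ 41.17*I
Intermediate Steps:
R = -9 (R = -15 + 3*2 = -15 + 6 = -9)
m(F, O) = -9 - F
X(n) = 1/(2*n)
sqrt(X(-124) + W(m(6, -3), 113)) = sqrt((1/2)/(-124) + (-9 - 1*6)*113) = sqrt((1/2)*(-1/124) + (-9 - 6)*113) = sqrt(-1/248 - 15*113) = sqrt(-1/248 - 1695) = sqrt(-420361/248) = I*sqrt(26062382)/124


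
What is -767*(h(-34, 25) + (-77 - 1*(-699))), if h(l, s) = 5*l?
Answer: -346684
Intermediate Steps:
-767*(h(-34, 25) + (-77 - 1*(-699))) = -767*(5*(-34) + (-77 - 1*(-699))) = -767*(-170 + (-77 + 699)) = -767*(-170 + 622) = -767*452 = -346684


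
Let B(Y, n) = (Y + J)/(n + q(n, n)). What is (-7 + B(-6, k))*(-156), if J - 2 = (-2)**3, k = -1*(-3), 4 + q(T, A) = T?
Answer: 2028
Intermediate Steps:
q(T, A) = -4 + T
k = 3
J = -6 (J = 2 + (-2)**3 = 2 - 8 = -6)
B(Y, n) = (-6 + Y)/(-4 + 2*n) (B(Y, n) = (Y - 6)/(n + (-4 + n)) = (-6 + Y)/(-4 + 2*n))
(-7 + B(-6, k))*(-156) = (-7 + (-6 - 6)/(2*(-2 + 3)))*(-156) = (-7 + (1/2)*(-12)/1)*(-156) = (-7 + (1/2)*1*(-12))*(-156) = (-7 - 6)*(-156) = -13*(-156) = 2028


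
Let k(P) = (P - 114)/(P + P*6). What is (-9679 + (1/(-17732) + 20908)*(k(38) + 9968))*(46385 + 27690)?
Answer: 958043718573604525/62062 ≈ 1.5437e+13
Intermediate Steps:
k(P) = (-114 + P)/(7*P) (k(P) = (-114 + P)/(P + 6*P) = (-114 + P)/((7*P)) = (-114 + P)*(1/(7*P)) = (-114 + P)/(7*P))
(-9679 + (1/(-17732) + 20908)*(k(38) + 9968))*(46385 + 27690) = (-9679 + (1/(-17732) + 20908)*((1/7)*(-114 + 38)/38 + 9968))*(46385 + 27690) = (-9679 + (-1/17732 + 20908)*((1/7)*(1/38)*(-76) + 9968))*74075 = (-9679 + 370740655*(-2/7 + 9968)/17732)*74075 = (-9679 + (370740655/17732)*(69774/7))*74075 = (-9679 + 12934029230985/62062)*74075 = (12933428532887/62062)*74075 = 958043718573604525/62062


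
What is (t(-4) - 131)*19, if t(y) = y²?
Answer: -2185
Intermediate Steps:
(t(-4) - 131)*19 = ((-4)² - 131)*19 = (16 - 131)*19 = -115*19 = -2185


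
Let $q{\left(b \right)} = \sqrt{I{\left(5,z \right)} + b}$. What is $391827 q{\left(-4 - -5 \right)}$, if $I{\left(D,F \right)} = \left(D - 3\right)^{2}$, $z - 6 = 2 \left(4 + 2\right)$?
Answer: $391827 \sqrt{5} \approx 8.7615 \cdot 10^{5}$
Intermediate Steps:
$z = 18$ ($z = 6 + 2 \left(4 + 2\right) = 6 + 2 \cdot 6 = 6 + 12 = 18$)
$I{\left(D,F \right)} = \left(-3 + D\right)^{2}$
$q{\left(b \right)} = \sqrt{4 + b}$ ($q{\left(b \right)} = \sqrt{\left(-3 + 5\right)^{2} + b} = \sqrt{2^{2} + b} = \sqrt{4 + b}$)
$391827 q{\left(-4 - -5 \right)} = 391827 \sqrt{4 - -1} = 391827 \sqrt{4 + \left(-4 + 5\right)} = 391827 \sqrt{4 + 1} = 391827 \sqrt{5}$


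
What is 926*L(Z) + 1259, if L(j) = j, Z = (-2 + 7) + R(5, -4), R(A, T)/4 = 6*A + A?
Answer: 135529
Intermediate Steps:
R(A, T) = 28*A (R(A, T) = 4*(6*A + A) = 4*(7*A) = 28*A)
Z = 145 (Z = (-2 + 7) + 28*5 = 5 + 140 = 145)
926*L(Z) + 1259 = 926*145 + 1259 = 134270 + 1259 = 135529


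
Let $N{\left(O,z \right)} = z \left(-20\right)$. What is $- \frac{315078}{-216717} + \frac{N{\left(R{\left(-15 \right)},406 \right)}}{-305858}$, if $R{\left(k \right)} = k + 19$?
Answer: $\frac{2336401642}{1578205433} \approx 1.4804$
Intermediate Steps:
$R{\left(k \right)} = 19 + k$
$N{\left(O,z \right)} = - 20 z$
$- \frac{315078}{-216717} + \frac{N{\left(R{\left(-15 \right)},406 \right)}}{-305858} = - \frac{315078}{-216717} + \frac{\left(-20\right) 406}{-305858} = \left(-315078\right) \left(- \frac{1}{216717}\right) - - \frac{580}{21847} = \frac{105026}{72239} + \frac{580}{21847} = \frac{2336401642}{1578205433}$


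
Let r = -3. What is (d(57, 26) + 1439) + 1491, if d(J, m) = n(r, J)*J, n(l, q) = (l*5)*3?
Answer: 365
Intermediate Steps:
n(l, q) = 15*l (n(l, q) = (5*l)*3 = 15*l)
d(J, m) = -45*J (d(J, m) = (15*(-3))*J = -45*J)
(d(57, 26) + 1439) + 1491 = (-45*57 + 1439) + 1491 = (-2565 + 1439) + 1491 = -1126 + 1491 = 365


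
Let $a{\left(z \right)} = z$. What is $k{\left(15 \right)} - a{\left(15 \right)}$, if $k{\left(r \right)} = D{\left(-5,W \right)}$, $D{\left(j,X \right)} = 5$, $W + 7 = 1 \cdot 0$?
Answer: $-10$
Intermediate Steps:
$W = -7$ ($W = -7 + 1 \cdot 0 = -7 + 0 = -7$)
$k{\left(r \right)} = 5$
$k{\left(15 \right)} - a{\left(15 \right)} = 5 - 15 = -10$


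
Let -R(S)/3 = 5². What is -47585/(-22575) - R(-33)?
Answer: 348142/4515 ≈ 77.108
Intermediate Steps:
R(S) = -75 (R(S) = -3*5² = -3*25 = -75)
-47585/(-22575) - R(-33) = -47585/(-22575) - 1*(-75) = -47585*(-1/22575) + 75 = 9517/4515 + 75 = 348142/4515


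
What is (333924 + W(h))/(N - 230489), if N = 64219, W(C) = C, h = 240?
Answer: -167082/83135 ≈ -2.0098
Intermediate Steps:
(333924 + W(h))/(N - 230489) = (333924 + 240)/(64219 - 230489) = 334164/(-166270) = 334164*(-1/166270) = -167082/83135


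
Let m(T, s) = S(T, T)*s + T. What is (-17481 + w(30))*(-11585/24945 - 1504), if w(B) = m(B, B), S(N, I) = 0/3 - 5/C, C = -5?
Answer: 43586023811/1663 ≈ 2.6209e+7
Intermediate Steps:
S(N, I) = 1 (S(N, I) = 0/3 - 5/(-5) = 0*(1/3) - 5*(-1/5) = 0 + 1 = 1)
m(T, s) = T + s (m(T, s) = 1*s + T = s + T = T + s)
w(B) = 2*B (w(B) = B + B = 2*B)
(-17481 + w(30))*(-11585/24945 - 1504) = (-17481 + 2*30)*(-11585/24945 - 1504) = (-17481 + 60)*(-11585*1/24945 - 1504) = -17421*(-2317/4989 - 1504) = -17421*(-7505773/4989) = 43586023811/1663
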